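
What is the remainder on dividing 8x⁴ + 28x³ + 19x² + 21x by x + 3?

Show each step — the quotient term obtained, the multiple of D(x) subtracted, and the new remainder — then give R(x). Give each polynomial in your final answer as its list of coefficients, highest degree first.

R = [0]

Step 1: lead(8x⁴ + 28x³ + 19x² + 21x) ÷ lead(D) = 8x⁴ ÷ x = 8x³. Subtract (8x³)·D = 8x⁴ + 24x³. Remainder: 4x³ + 19x² + 21x.
Step 2: lead(4x³ + 19x² + 21x) ÷ lead(D) = 4x³ ÷ x = 4x². Subtract (4x²)·D = 4x³ + 12x². Remainder: 7x² + 21x.
Step 3: lead(7x² + 21x) ÷ lead(D) = 7x² ÷ x = 7x. Subtract (7x)·D = 7x² + 21x. Remainder: 0.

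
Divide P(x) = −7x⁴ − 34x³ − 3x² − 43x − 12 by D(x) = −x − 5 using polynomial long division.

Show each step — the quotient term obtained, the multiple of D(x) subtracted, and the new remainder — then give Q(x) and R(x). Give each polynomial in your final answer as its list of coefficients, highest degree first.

Q = [7, -1, 8, 3]; R = [3]

Step 1: lead(−7x⁴ − 34x³ − 3x² − 43x − 12) ÷ lead(D) = −7x⁴ ÷ −x = 7x³. Subtract (7x³)·D = −7x⁴ − 35x³. Remainder: x³ − 3x² − 43x − 12.
Step 2: lead(x³ − 3x² − 43x − 12) ÷ lead(D) = x³ ÷ −x = −x². Subtract (−x²)·D = x³ + 5x². Remainder: −8x² − 43x − 12.
Step 3: lead(−8x² − 43x − 12) ÷ lead(D) = −8x² ÷ −x = 8x. Subtract (8x)·D = −8x² − 40x. Remainder: −3x − 12.
Step 4: lead(−3x − 12) ÷ lead(D) = −3x ÷ −x = 3. Subtract (3)·D = −3x − 15. Remainder: 3.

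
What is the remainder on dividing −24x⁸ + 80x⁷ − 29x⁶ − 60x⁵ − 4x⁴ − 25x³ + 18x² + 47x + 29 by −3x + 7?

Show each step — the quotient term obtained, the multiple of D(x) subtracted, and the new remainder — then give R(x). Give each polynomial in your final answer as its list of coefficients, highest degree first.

R = [8]

Step 1: lead(−24x⁸ + 80x⁷ − 29x⁶ − 60x⁵ − 4x⁴ − 25x³ + 18x² + 47x + 29) ÷ lead(D) = −24x⁸ ÷ −3x = 8x⁷. Subtract (8x⁷)·D = −24x⁸ + 56x⁷. Remainder: 24x⁷ − 29x⁶ − 60x⁵ − 4x⁴ − 25x³ + 18x² + 47x + 29.
Step 2: lead(24x⁷ − 29x⁶ − 60x⁵ − 4x⁴ − 25x³ + 18x² + 47x + 29) ÷ lead(D) = 24x⁷ ÷ −3x = −8x⁶. Subtract (−8x⁶)·D = 24x⁷ − 56x⁶. Remainder: 27x⁶ − 60x⁵ − 4x⁴ − 25x³ + 18x² + 47x + 29.
Step 3: lead(27x⁶ − 60x⁵ − 4x⁴ − 25x³ + 18x² + 47x + 29) ÷ lead(D) = 27x⁶ ÷ −3x = −9x⁵. Subtract (−9x⁵)·D = 27x⁶ − 63x⁵. Remainder: 3x⁵ − 4x⁴ − 25x³ + 18x² + 47x + 29.
Step 4: lead(3x⁵ − 4x⁴ − 25x³ + 18x² + 47x + 29) ÷ lead(D) = 3x⁵ ÷ −3x = −x⁴. Subtract (−x⁴)·D = 3x⁵ − 7x⁴. Remainder: 3x⁴ − 25x³ + 18x² + 47x + 29.
Step 5: lead(3x⁴ − 25x³ + 18x² + 47x + 29) ÷ lead(D) = 3x⁴ ÷ −3x = −x³. Subtract (−x³)·D = 3x⁴ − 7x³. Remainder: −18x³ + 18x² + 47x + 29.
Step 6: lead(−18x³ + 18x² + 47x + 29) ÷ lead(D) = −18x³ ÷ −3x = 6x². Subtract (6x²)·D = −18x³ + 42x². Remainder: −24x² + 47x + 29.
Step 7: lead(−24x² + 47x + 29) ÷ lead(D) = −24x² ÷ −3x = 8x. Subtract (8x)·D = −24x² + 56x. Remainder: −9x + 29.
Step 8: lead(−9x + 29) ÷ lead(D) = −9x ÷ −3x = 3. Subtract (3)·D = −9x + 21. Remainder: 8.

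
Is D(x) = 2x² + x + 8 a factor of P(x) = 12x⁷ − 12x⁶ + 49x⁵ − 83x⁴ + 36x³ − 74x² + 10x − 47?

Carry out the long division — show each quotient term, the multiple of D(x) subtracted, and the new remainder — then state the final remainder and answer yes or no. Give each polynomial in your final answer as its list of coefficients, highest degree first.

Step 1: lead(12x⁷ − 12x⁶ + 49x⁵ − 83x⁴ + 36x³ − 74x² + 10x − 47) ÷ lead(D) = 12x⁷ ÷ 2x² = 6x⁵. Subtract (6x⁵)·D = 12x⁷ + 6x⁶ + 48x⁵. Remainder: −18x⁶ + x⁵ − 83x⁴ + 36x³ − 74x² + 10x − 47.
Step 2: lead(−18x⁶ + x⁵ − 83x⁴ + 36x³ − 74x² + 10x − 47) ÷ lead(D) = −18x⁶ ÷ 2x² = −9x⁴. Subtract (−9x⁴)·D = −18x⁶ − 9x⁵ − 72x⁴. Remainder: 10x⁵ − 11x⁴ + 36x³ − 74x² + 10x − 47.
Step 3: lead(10x⁵ − 11x⁴ + 36x³ − 74x² + 10x − 47) ÷ lead(D) = 10x⁵ ÷ 2x² = 5x³. Subtract (5x³)·D = 10x⁵ + 5x⁴ + 40x³. Remainder: −16x⁴ − 4x³ − 74x² + 10x − 47.
Step 4: lead(−16x⁴ − 4x³ − 74x² + 10x − 47) ÷ lead(D) = −16x⁴ ÷ 2x² = −8x². Subtract (−8x²)·D = −16x⁴ − 8x³ − 64x². Remainder: 4x³ − 10x² + 10x − 47.
Step 5: lead(4x³ − 10x² + 10x − 47) ÷ lead(D) = 4x³ ÷ 2x² = 2x. Subtract (2x)·D = 4x³ + 2x² + 16x. Remainder: −12x² − 6x − 47.
Step 6: lead(−12x² − 6x − 47) ÷ lead(D) = −12x² ÷ 2x² = −6. Subtract (−6)·D = −12x² − 6x − 48. Remainder: 1.

R = [1], so D(x) is not a factor of P(x). no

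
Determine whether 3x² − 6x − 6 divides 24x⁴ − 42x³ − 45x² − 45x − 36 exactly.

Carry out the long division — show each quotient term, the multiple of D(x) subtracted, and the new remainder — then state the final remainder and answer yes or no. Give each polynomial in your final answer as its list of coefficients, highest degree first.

Step 1: lead(24x⁴ − 42x³ − 45x² − 45x − 36) ÷ lead(D) = 24x⁴ ÷ 3x² = 8x². Subtract (8x²)·D = 24x⁴ − 48x³ − 48x². Remainder: 6x³ + 3x² − 45x − 36.
Step 2: lead(6x³ + 3x² − 45x − 36) ÷ lead(D) = 6x³ ÷ 3x² = 2x. Subtract (2x)·D = 6x³ − 12x² − 12x. Remainder: 15x² − 33x − 36.
Step 3: lead(15x² − 33x − 36) ÷ lead(D) = 15x² ÷ 3x² = 5. Subtract (5)·D = 15x² − 30x − 30. Remainder: −3x − 6.

R = [-3, -6], so D(x) is not a factor of P(x). no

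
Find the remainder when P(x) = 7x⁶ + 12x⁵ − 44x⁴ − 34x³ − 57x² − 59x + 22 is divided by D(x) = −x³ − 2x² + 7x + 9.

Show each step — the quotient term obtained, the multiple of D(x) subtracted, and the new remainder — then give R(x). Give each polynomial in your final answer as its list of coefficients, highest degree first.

R = [-6, 1, -5]

Step 1: lead(7x⁶ + 12x⁵ − 44x⁴ − 34x³ − 57x² − 59x + 22) ÷ lead(D) = 7x⁶ ÷ −x³ = −7x³. Subtract (−7x³)·D = 7x⁶ + 14x⁵ − 49x⁴ − 63x³. Remainder: −2x⁵ + 5x⁴ + 29x³ − 57x² − 59x + 22.
Step 2: lead(−2x⁵ + 5x⁴ + 29x³ − 57x² − 59x + 22) ÷ lead(D) = −2x⁵ ÷ −x³ = 2x². Subtract (2x²)·D = −2x⁵ − 4x⁴ + 14x³ + 18x². Remainder: 9x⁴ + 15x³ − 75x² − 59x + 22.
Step 3: lead(9x⁴ + 15x³ − 75x² − 59x + 22) ÷ lead(D) = 9x⁴ ÷ −x³ = −9x. Subtract (−9x)·D = 9x⁴ + 18x³ − 63x² − 81x. Remainder: −3x³ − 12x² + 22x + 22.
Step 4: lead(−3x³ − 12x² + 22x + 22) ÷ lead(D) = −3x³ ÷ −x³ = 3. Subtract (3)·D = −3x³ − 6x² + 21x + 27. Remainder: −6x² + x − 5.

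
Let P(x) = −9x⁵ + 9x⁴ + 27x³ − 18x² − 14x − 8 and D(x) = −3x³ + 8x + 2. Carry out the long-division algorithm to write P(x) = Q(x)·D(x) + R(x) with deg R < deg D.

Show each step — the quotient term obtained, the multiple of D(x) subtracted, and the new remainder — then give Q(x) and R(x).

Q(x) = 3x² − 3x − 1; R(x) = −6

Step 1: lead(−9x⁵ + 9x⁴ + 27x³ − 18x² − 14x − 8) ÷ lead(D) = −9x⁵ ÷ −3x³ = 3x². Subtract (3x²)·D = −9x⁵ + 24x³ + 6x². Remainder: 9x⁴ + 3x³ − 24x² − 14x − 8.
Step 2: lead(9x⁴ + 3x³ − 24x² − 14x − 8) ÷ lead(D) = 9x⁴ ÷ −3x³ = −3x. Subtract (−3x)·D = 9x⁴ − 24x² − 6x. Remainder: 3x³ − 8x − 8.
Step 3: lead(3x³ − 8x − 8) ÷ lead(D) = 3x³ ÷ −3x³ = −1. Subtract (−1)·D = 3x³ − 8x − 2. Remainder: −6.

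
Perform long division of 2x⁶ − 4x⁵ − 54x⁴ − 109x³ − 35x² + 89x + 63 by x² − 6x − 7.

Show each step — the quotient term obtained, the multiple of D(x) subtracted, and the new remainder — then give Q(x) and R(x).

Q(x) = 2x⁴ + 8x³ + 8x² − 5x − 9; R(x) = 0

Step 1: lead(2x⁶ − 4x⁵ − 54x⁴ − 109x³ − 35x² + 89x + 63) ÷ lead(D) = 2x⁶ ÷ x² = 2x⁴. Subtract (2x⁴)·D = 2x⁶ − 12x⁵ − 14x⁴. Remainder: 8x⁵ − 40x⁴ − 109x³ − 35x² + 89x + 63.
Step 2: lead(8x⁵ − 40x⁴ − 109x³ − 35x² + 89x + 63) ÷ lead(D) = 8x⁵ ÷ x² = 8x³. Subtract (8x³)·D = 8x⁵ − 48x⁴ − 56x³. Remainder: 8x⁴ − 53x³ − 35x² + 89x + 63.
Step 3: lead(8x⁴ − 53x³ − 35x² + 89x + 63) ÷ lead(D) = 8x⁴ ÷ x² = 8x². Subtract (8x²)·D = 8x⁴ − 48x³ − 56x². Remainder: −5x³ + 21x² + 89x + 63.
Step 4: lead(−5x³ + 21x² + 89x + 63) ÷ lead(D) = −5x³ ÷ x² = −5x. Subtract (−5x)·D = −5x³ + 30x² + 35x. Remainder: −9x² + 54x + 63.
Step 5: lead(−9x² + 54x + 63) ÷ lead(D) = −9x² ÷ x² = −9. Subtract (−9)·D = −9x² + 54x + 63. Remainder: 0.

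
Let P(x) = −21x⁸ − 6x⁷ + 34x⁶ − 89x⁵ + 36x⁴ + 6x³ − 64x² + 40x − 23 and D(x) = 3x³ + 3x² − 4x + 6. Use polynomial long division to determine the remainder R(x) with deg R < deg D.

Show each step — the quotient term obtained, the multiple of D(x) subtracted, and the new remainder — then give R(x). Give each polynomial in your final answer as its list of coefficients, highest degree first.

Step 1: lead(−21x⁸ − 6x⁷ + 34x⁶ − 89x⁵ + 36x⁴ + 6x³ − 64x² + 40x − 23) ÷ lead(D) = −21x⁸ ÷ 3x³ = −7x⁵. Subtract (−7x⁵)·D = −21x⁸ − 21x⁷ + 28x⁶ − 42x⁵. Remainder: 15x⁷ + 6x⁶ − 47x⁵ + 36x⁴ + 6x³ − 64x² + 40x − 23.
Step 2: lead(15x⁷ + 6x⁶ − 47x⁵ + 36x⁴ + 6x³ − 64x² + 40x − 23) ÷ lead(D) = 15x⁷ ÷ 3x³ = 5x⁴. Subtract (5x⁴)·D = 15x⁷ + 15x⁶ − 20x⁵ + 30x⁴. Remainder: −9x⁶ − 27x⁵ + 6x⁴ + 6x³ − 64x² + 40x − 23.
Step 3: lead(−9x⁶ − 27x⁵ + 6x⁴ + 6x³ − 64x² + 40x − 23) ÷ lead(D) = −9x⁶ ÷ 3x³ = −3x³. Subtract (−3x³)·D = −9x⁶ − 9x⁵ + 12x⁴ − 18x³. Remainder: −18x⁵ − 6x⁴ + 24x³ − 64x² + 40x − 23.
Step 4: lead(−18x⁵ − 6x⁴ + 24x³ − 64x² + 40x − 23) ÷ lead(D) = −18x⁵ ÷ 3x³ = −6x². Subtract (−6x²)·D = −18x⁵ − 18x⁴ + 24x³ − 36x². Remainder: 12x⁴ − 28x² + 40x − 23.
Step 5: lead(12x⁴ − 28x² + 40x − 23) ÷ lead(D) = 12x⁴ ÷ 3x³ = 4x. Subtract (4x)·D = 12x⁴ + 12x³ − 16x² + 24x. Remainder: −12x³ − 12x² + 16x − 23.
Step 6: lead(−12x³ − 12x² + 16x − 23) ÷ lead(D) = −12x³ ÷ 3x³ = −4. Subtract (−4)·D = −12x³ − 12x² + 16x − 24. Remainder: 1.

R = [1]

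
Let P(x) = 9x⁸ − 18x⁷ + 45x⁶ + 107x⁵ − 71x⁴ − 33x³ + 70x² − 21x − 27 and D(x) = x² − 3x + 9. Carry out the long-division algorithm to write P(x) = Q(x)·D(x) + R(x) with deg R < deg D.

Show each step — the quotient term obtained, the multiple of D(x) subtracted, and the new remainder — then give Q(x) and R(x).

Step 1: lead(9x⁸ − 18x⁷ + 45x⁶ + 107x⁵ − 71x⁴ − 33x³ + 70x² − 21x − 27) ÷ lead(D) = 9x⁸ ÷ x² = 9x⁶. Subtract (9x⁶)·D = 9x⁸ − 27x⁷ + 81x⁶. Remainder: 9x⁷ − 36x⁶ + 107x⁵ − 71x⁴ − 33x³ + 70x² − 21x − 27.
Step 2: lead(9x⁷ − 36x⁶ + 107x⁵ − 71x⁴ − 33x³ + 70x² − 21x − 27) ÷ lead(D) = 9x⁷ ÷ x² = 9x⁵. Subtract (9x⁵)·D = 9x⁷ − 27x⁶ + 81x⁵. Remainder: −9x⁶ + 26x⁵ − 71x⁴ − 33x³ + 70x² − 21x − 27.
Step 3: lead(−9x⁶ + 26x⁵ − 71x⁴ − 33x³ + 70x² − 21x − 27) ÷ lead(D) = −9x⁶ ÷ x² = −9x⁴. Subtract (−9x⁴)·D = −9x⁶ + 27x⁵ − 81x⁴. Remainder: −x⁵ + 10x⁴ − 33x³ + 70x² − 21x − 27.
Step 4: lead(−x⁵ + 10x⁴ − 33x³ + 70x² − 21x − 27) ÷ lead(D) = −x⁵ ÷ x² = −x³. Subtract (−x³)·D = −x⁵ + 3x⁴ − 9x³. Remainder: 7x⁴ − 24x³ + 70x² − 21x − 27.
Step 5: lead(7x⁴ − 24x³ + 70x² − 21x − 27) ÷ lead(D) = 7x⁴ ÷ x² = 7x². Subtract (7x²)·D = 7x⁴ − 21x³ + 63x². Remainder: −3x³ + 7x² − 21x − 27.
Step 6: lead(−3x³ + 7x² − 21x − 27) ÷ lead(D) = −3x³ ÷ x² = −3x. Subtract (−3x)·D = −3x³ + 9x² − 27x. Remainder: −2x² + 6x − 27.
Step 7: lead(−2x² + 6x − 27) ÷ lead(D) = −2x² ÷ x² = −2. Subtract (−2)·D = −2x² + 6x − 18. Remainder: −9.

Q(x) = 9x⁶ + 9x⁵ − 9x⁴ − x³ + 7x² − 3x − 2; R(x) = −9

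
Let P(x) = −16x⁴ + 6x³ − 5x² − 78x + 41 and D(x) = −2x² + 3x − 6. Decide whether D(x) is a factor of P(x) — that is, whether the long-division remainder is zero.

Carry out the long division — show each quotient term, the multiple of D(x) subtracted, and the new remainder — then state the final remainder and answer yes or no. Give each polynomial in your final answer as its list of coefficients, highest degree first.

R = [-7], so D(x) is not a factor of P(x). no

Step 1: lead(−16x⁴ + 6x³ − 5x² − 78x + 41) ÷ lead(D) = −16x⁴ ÷ −2x² = 8x². Subtract (8x²)·D = −16x⁴ + 24x³ − 48x². Remainder: −18x³ + 43x² − 78x + 41.
Step 2: lead(−18x³ + 43x² − 78x + 41) ÷ lead(D) = −18x³ ÷ −2x² = 9x. Subtract (9x)·D = −18x³ + 27x² − 54x. Remainder: 16x² − 24x + 41.
Step 3: lead(16x² − 24x + 41) ÷ lead(D) = 16x² ÷ −2x² = −8. Subtract (−8)·D = 16x² − 24x + 48. Remainder: −7.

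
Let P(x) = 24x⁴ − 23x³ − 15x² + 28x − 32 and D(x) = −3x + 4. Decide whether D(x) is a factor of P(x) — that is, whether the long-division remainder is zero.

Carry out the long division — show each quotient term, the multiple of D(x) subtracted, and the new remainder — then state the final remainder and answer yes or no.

Step 1: lead(24x⁴ − 23x³ − 15x² + 28x − 32) ÷ lead(D) = 24x⁴ ÷ −3x = −8x³. Subtract (−8x³)·D = 24x⁴ − 32x³. Remainder: 9x³ − 15x² + 28x − 32.
Step 2: lead(9x³ − 15x² + 28x − 32) ÷ lead(D) = 9x³ ÷ −3x = −3x². Subtract (−3x²)·D = 9x³ − 12x². Remainder: −3x² + 28x − 32.
Step 3: lead(−3x² + 28x − 32) ÷ lead(D) = −3x² ÷ −3x = x. Subtract (x)·D = −3x² + 4x. Remainder: 24x − 32.
Step 4: lead(24x − 32) ÷ lead(D) = 24x ÷ −3x = −8. Subtract (−8)·D = 24x − 32. Remainder: 0.

R(x) = 0, so D(x) is a factor of P(x). yes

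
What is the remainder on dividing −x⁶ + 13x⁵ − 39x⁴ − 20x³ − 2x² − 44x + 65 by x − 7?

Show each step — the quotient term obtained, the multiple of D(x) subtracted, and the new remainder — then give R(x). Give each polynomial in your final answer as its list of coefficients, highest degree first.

Step 1: lead(−x⁶ + 13x⁵ − 39x⁴ − 20x³ − 2x² − 44x + 65) ÷ lead(D) = −x⁶ ÷ x = −x⁵. Subtract (−x⁵)·D = −x⁶ + 7x⁵. Remainder: 6x⁵ − 39x⁴ − 20x³ − 2x² − 44x + 65.
Step 2: lead(6x⁵ − 39x⁴ − 20x³ − 2x² − 44x + 65) ÷ lead(D) = 6x⁵ ÷ x = 6x⁴. Subtract (6x⁴)·D = 6x⁵ − 42x⁴. Remainder: 3x⁴ − 20x³ − 2x² − 44x + 65.
Step 3: lead(3x⁴ − 20x³ − 2x² − 44x + 65) ÷ lead(D) = 3x⁴ ÷ x = 3x³. Subtract (3x³)·D = 3x⁴ − 21x³. Remainder: x³ − 2x² − 44x + 65.
Step 4: lead(x³ − 2x² − 44x + 65) ÷ lead(D) = x³ ÷ x = x². Subtract (x²)·D = x³ − 7x². Remainder: 5x² − 44x + 65.
Step 5: lead(5x² − 44x + 65) ÷ lead(D) = 5x² ÷ x = 5x. Subtract (5x)·D = 5x² − 35x. Remainder: −9x + 65.
Step 6: lead(−9x + 65) ÷ lead(D) = −9x ÷ x = −9. Subtract (−9)·D = −9x + 63. Remainder: 2.

R = [2]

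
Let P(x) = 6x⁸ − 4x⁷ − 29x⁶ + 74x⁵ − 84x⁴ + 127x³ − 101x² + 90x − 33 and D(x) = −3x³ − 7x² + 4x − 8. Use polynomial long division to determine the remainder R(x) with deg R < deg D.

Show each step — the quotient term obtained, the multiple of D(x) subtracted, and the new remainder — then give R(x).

Step 1: lead(6x⁸ − 4x⁷ − 29x⁶ + 74x⁵ − 84x⁴ + 127x³ − 101x² + 90x − 33) ÷ lead(D) = 6x⁸ ÷ −3x³ = −2x⁵. Subtract (−2x⁵)·D = 6x⁸ + 14x⁷ − 8x⁶ + 16x⁵. Remainder: −18x⁷ − 21x⁶ + 58x⁵ − 84x⁴ + 127x³ − 101x² + 90x − 33.
Step 2: lead(−18x⁷ − 21x⁶ + 58x⁵ − 84x⁴ + 127x³ − 101x² + 90x − 33) ÷ lead(D) = −18x⁷ ÷ −3x³ = 6x⁴. Subtract (6x⁴)·D = −18x⁷ − 42x⁶ + 24x⁵ − 48x⁴. Remainder: 21x⁶ + 34x⁵ − 36x⁴ + 127x³ − 101x² + 90x − 33.
Step 3: lead(21x⁶ + 34x⁵ − 36x⁴ + 127x³ − 101x² + 90x − 33) ÷ lead(D) = 21x⁶ ÷ −3x³ = −7x³. Subtract (−7x³)·D = 21x⁶ + 49x⁵ − 28x⁴ + 56x³. Remainder: −15x⁵ − 8x⁴ + 71x³ − 101x² + 90x − 33.
Step 4: lead(−15x⁵ − 8x⁴ + 71x³ − 101x² + 90x − 33) ÷ lead(D) = −15x⁵ ÷ −3x³ = 5x². Subtract (5x²)·D = −15x⁵ − 35x⁴ + 20x³ − 40x². Remainder: 27x⁴ + 51x³ − 61x² + 90x − 33.
Step 5: lead(27x⁴ + 51x³ − 61x² + 90x − 33) ÷ lead(D) = 27x⁴ ÷ −3x³ = −9x. Subtract (−9x)·D = 27x⁴ + 63x³ − 36x² + 72x. Remainder: −12x³ − 25x² + 18x − 33.
Step 6: lead(−12x³ − 25x² + 18x − 33) ÷ lead(D) = −12x³ ÷ −3x³ = 4. Subtract (4)·D = −12x³ − 28x² + 16x − 32. Remainder: 3x² + 2x − 1.

R(x) = 3x² + 2x − 1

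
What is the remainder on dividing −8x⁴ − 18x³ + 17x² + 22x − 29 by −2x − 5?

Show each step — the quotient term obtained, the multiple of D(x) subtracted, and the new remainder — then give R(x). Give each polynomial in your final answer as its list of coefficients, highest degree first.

R = [-9]

Step 1: lead(−8x⁴ − 18x³ + 17x² + 22x − 29) ÷ lead(D) = −8x⁴ ÷ −2x = 4x³. Subtract (4x³)·D = −8x⁴ − 20x³. Remainder: 2x³ + 17x² + 22x − 29.
Step 2: lead(2x³ + 17x² + 22x − 29) ÷ lead(D) = 2x³ ÷ −2x = −x². Subtract (−x²)·D = 2x³ + 5x². Remainder: 12x² + 22x − 29.
Step 3: lead(12x² + 22x − 29) ÷ lead(D) = 12x² ÷ −2x = −6x. Subtract (−6x)·D = 12x² + 30x. Remainder: −8x − 29.
Step 4: lead(−8x − 29) ÷ lead(D) = −8x ÷ −2x = 4. Subtract (4)·D = −8x − 20. Remainder: −9.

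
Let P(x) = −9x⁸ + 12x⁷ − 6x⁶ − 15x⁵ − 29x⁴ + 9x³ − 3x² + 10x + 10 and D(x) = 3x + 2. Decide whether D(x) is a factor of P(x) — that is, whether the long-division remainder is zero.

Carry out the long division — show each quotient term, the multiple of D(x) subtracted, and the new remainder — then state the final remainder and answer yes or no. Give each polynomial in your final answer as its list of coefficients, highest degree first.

R = [-6], so D(x) is not a factor of P(x). no

Step 1: lead(−9x⁸ + 12x⁷ − 6x⁶ − 15x⁵ − 29x⁴ + 9x³ − 3x² + 10x + 10) ÷ lead(D) = −9x⁸ ÷ 3x = −3x⁷. Subtract (−3x⁷)·D = −9x⁸ − 6x⁷. Remainder: 18x⁷ − 6x⁶ − 15x⁵ − 29x⁴ + 9x³ − 3x² + 10x + 10.
Step 2: lead(18x⁷ − 6x⁶ − 15x⁵ − 29x⁴ + 9x³ − 3x² + 10x + 10) ÷ lead(D) = 18x⁷ ÷ 3x = 6x⁶. Subtract (6x⁶)·D = 18x⁷ + 12x⁶. Remainder: −18x⁶ − 15x⁵ − 29x⁴ + 9x³ − 3x² + 10x + 10.
Step 3: lead(−18x⁶ − 15x⁵ − 29x⁴ + 9x³ − 3x² + 10x + 10) ÷ lead(D) = −18x⁶ ÷ 3x = −6x⁵. Subtract (−6x⁵)·D = −18x⁶ − 12x⁵. Remainder: −3x⁵ − 29x⁴ + 9x³ − 3x² + 10x + 10.
Step 4: lead(−3x⁵ − 29x⁴ + 9x³ − 3x² + 10x + 10) ÷ lead(D) = −3x⁵ ÷ 3x = −x⁴. Subtract (−x⁴)·D = −3x⁵ − 2x⁴. Remainder: −27x⁴ + 9x³ − 3x² + 10x + 10.
Step 5: lead(−27x⁴ + 9x³ − 3x² + 10x + 10) ÷ lead(D) = −27x⁴ ÷ 3x = −9x³. Subtract (−9x³)·D = −27x⁴ − 18x³. Remainder: 27x³ − 3x² + 10x + 10.
Step 6: lead(27x³ − 3x² + 10x + 10) ÷ lead(D) = 27x³ ÷ 3x = 9x². Subtract (9x²)·D = 27x³ + 18x². Remainder: −21x² + 10x + 10.
Step 7: lead(−21x² + 10x + 10) ÷ lead(D) = −21x² ÷ 3x = −7x. Subtract (−7x)·D = −21x² − 14x. Remainder: 24x + 10.
Step 8: lead(24x + 10) ÷ lead(D) = 24x ÷ 3x = 8. Subtract (8)·D = 24x + 16. Remainder: −6.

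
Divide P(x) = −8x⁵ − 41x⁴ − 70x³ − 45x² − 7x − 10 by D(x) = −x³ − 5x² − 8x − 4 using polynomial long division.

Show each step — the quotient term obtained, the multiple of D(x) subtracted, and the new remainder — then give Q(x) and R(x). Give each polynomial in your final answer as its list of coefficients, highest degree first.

Q = [8, 1, 1]; R = [5, -6]

Step 1: lead(−8x⁵ − 41x⁴ − 70x³ − 45x² − 7x − 10) ÷ lead(D) = −8x⁵ ÷ −x³ = 8x². Subtract (8x²)·D = −8x⁵ − 40x⁴ − 64x³ − 32x². Remainder: −x⁴ − 6x³ − 13x² − 7x − 10.
Step 2: lead(−x⁴ − 6x³ − 13x² − 7x − 10) ÷ lead(D) = −x⁴ ÷ −x³ = x. Subtract (x)·D = −x⁴ − 5x³ − 8x² − 4x. Remainder: −x³ − 5x² − 3x − 10.
Step 3: lead(−x³ − 5x² − 3x − 10) ÷ lead(D) = −x³ ÷ −x³ = 1. Subtract (1)·D = −x³ − 5x² − 8x − 4. Remainder: 5x − 6.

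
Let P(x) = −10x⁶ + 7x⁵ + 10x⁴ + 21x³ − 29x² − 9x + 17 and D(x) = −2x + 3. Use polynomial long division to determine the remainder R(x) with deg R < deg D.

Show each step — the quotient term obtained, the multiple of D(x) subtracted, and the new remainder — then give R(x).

R(x) = −1

Step 1: lead(−10x⁶ + 7x⁵ + 10x⁴ + 21x³ − 29x² − 9x + 17) ÷ lead(D) = −10x⁶ ÷ −2x = 5x⁵. Subtract (5x⁵)·D = −10x⁶ + 15x⁵. Remainder: −8x⁵ + 10x⁴ + 21x³ − 29x² − 9x + 17.
Step 2: lead(−8x⁵ + 10x⁴ + 21x³ − 29x² − 9x + 17) ÷ lead(D) = −8x⁵ ÷ −2x = 4x⁴. Subtract (4x⁴)·D = −8x⁵ + 12x⁴. Remainder: −2x⁴ + 21x³ − 29x² − 9x + 17.
Step 3: lead(−2x⁴ + 21x³ − 29x² − 9x + 17) ÷ lead(D) = −2x⁴ ÷ −2x = x³. Subtract (x³)·D = −2x⁴ + 3x³. Remainder: 18x³ − 29x² − 9x + 17.
Step 4: lead(18x³ − 29x² − 9x + 17) ÷ lead(D) = 18x³ ÷ −2x = −9x². Subtract (−9x²)·D = 18x³ − 27x². Remainder: −2x² − 9x + 17.
Step 5: lead(−2x² − 9x + 17) ÷ lead(D) = −2x² ÷ −2x = x. Subtract (x)·D = −2x² + 3x. Remainder: −12x + 17.
Step 6: lead(−12x + 17) ÷ lead(D) = −12x ÷ −2x = 6. Subtract (6)·D = −12x + 18. Remainder: −1.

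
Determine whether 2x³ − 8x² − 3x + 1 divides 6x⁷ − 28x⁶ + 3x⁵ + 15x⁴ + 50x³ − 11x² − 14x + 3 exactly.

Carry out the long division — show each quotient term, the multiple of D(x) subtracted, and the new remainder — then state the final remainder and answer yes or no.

Step 1: lead(6x⁷ − 28x⁶ + 3x⁵ + 15x⁴ + 50x³ − 11x² − 14x + 3) ÷ lead(D) = 6x⁷ ÷ 2x³ = 3x⁴. Subtract (3x⁴)·D = 6x⁷ − 24x⁶ − 9x⁵ + 3x⁴. Remainder: −4x⁶ + 12x⁵ + 12x⁴ + 50x³ − 11x² − 14x + 3.
Step 2: lead(−4x⁶ + 12x⁵ + 12x⁴ + 50x³ − 11x² − 14x + 3) ÷ lead(D) = −4x⁶ ÷ 2x³ = −2x³. Subtract (−2x³)·D = −4x⁶ + 16x⁵ + 6x⁴ − 2x³. Remainder: −4x⁵ + 6x⁴ + 52x³ − 11x² − 14x + 3.
Step 3: lead(−4x⁵ + 6x⁴ + 52x³ − 11x² − 14x + 3) ÷ lead(D) = −4x⁵ ÷ 2x³ = −2x². Subtract (−2x²)·D = −4x⁵ + 16x⁴ + 6x³ − 2x². Remainder: −10x⁴ + 46x³ − 9x² − 14x + 3.
Step 4: lead(−10x⁴ + 46x³ − 9x² − 14x + 3) ÷ lead(D) = −10x⁴ ÷ 2x³ = −5x. Subtract (−5x)·D = −10x⁴ + 40x³ + 15x² − 5x. Remainder: 6x³ − 24x² − 9x + 3.
Step 5: lead(6x³ − 24x² − 9x + 3) ÷ lead(D) = 6x³ ÷ 2x³ = 3. Subtract (3)·D = 6x³ − 24x² − 9x + 3. Remainder: 0.

R(x) = 0, so D(x) is a factor of P(x). yes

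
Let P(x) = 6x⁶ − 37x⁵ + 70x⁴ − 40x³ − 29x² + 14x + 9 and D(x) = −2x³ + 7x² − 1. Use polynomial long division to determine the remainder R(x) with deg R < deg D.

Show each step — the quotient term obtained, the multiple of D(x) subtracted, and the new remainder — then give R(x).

Step 1: lead(6x⁶ − 37x⁵ + 70x⁴ − 40x³ − 29x² + 14x + 9) ÷ lead(D) = 6x⁶ ÷ −2x³ = −3x³. Subtract (−3x³)·D = 6x⁶ − 21x⁵ + 3x³. Remainder: −16x⁵ + 70x⁴ − 43x³ − 29x² + 14x + 9.
Step 2: lead(−16x⁵ + 70x⁴ − 43x³ − 29x² + 14x + 9) ÷ lead(D) = −16x⁵ ÷ −2x³ = 8x². Subtract (8x²)·D = −16x⁵ + 56x⁴ − 8x². Remainder: 14x⁴ − 43x³ − 21x² + 14x + 9.
Step 3: lead(14x⁴ − 43x³ − 21x² + 14x + 9) ÷ lead(D) = 14x⁴ ÷ −2x³ = −7x. Subtract (−7x)·D = 14x⁴ − 49x³ + 7x. Remainder: 6x³ − 21x² + 7x + 9.
Step 4: lead(6x³ − 21x² + 7x + 9) ÷ lead(D) = 6x³ ÷ −2x³ = −3. Subtract (−3)·D = 6x³ − 21x² + 3. Remainder: 7x + 6.

R(x) = 7x + 6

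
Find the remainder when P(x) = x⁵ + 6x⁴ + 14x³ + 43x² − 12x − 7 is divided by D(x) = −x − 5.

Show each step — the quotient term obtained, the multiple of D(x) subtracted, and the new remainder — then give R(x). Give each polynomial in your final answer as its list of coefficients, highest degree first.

Step 1: lead(x⁵ + 6x⁴ + 14x³ + 43x² − 12x − 7) ÷ lead(D) = x⁵ ÷ −x = −x⁴. Subtract (−x⁴)·D = x⁵ + 5x⁴. Remainder: x⁴ + 14x³ + 43x² − 12x − 7.
Step 2: lead(x⁴ + 14x³ + 43x² − 12x − 7) ÷ lead(D) = x⁴ ÷ −x = −x³. Subtract (−x³)·D = x⁴ + 5x³. Remainder: 9x³ + 43x² − 12x − 7.
Step 3: lead(9x³ + 43x² − 12x − 7) ÷ lead(D) = 9x³ ÷ −x = −9x². Subtract (−9x²)·D = 9x³ + 45x². Remainder: −2x² − 12x − 7.
Step 4: lead(−2x² − 12x − 7) ÷ lead(D) = −2x² ÷ −x = 2x. Subtract (2x)·D = −2x² − 10x. Remainder: −2x − 7.
Step 5: lead(−2x − 7) ÷ lead(D) = −2x ÷ −x = 2. Subtract (2)·D = −2x − 10. Remainder: 3.

R = [3]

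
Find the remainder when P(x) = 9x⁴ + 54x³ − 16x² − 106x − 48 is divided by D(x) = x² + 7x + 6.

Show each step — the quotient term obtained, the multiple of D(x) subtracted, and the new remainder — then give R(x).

Step 1: lead(9x⁴ + 54x³ − 16x² − 106x − 48) ÷ lead(D) = 9x⁴ ÷ x² = 9x². Subtract (9x²)·D = 9x⁴ + 63x³ + 54x². Remainder: −9x³ − 70x² − 106x − 48.
Step 2: lead(−9x³ − 70x² − 106x − 48) ÷ lead(D) = −9x³ ÷ x² = −9x. Subtract (−9x)·D = −9x³ − 63x² − 54x. Remainder: −7x² − 52x − 48.
Step 3: lead(−7x² − 52x − 48) ÷ lead(D) = −7x² ÷ x² = −7. Subtract (−7)·D = −7x² − 49x − 42. Remainder: −3x − 6.

R(x) = −3x − 6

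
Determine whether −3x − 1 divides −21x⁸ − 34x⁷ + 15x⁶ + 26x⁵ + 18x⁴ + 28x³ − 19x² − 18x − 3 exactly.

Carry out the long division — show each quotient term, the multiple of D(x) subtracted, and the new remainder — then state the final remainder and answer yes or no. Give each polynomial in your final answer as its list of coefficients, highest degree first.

R = [0], so D(x) is a factor of P(x). yes

Step 1: lead(−21x⁸ − 34x⁷ + 15x⁶ + 26x⁵ + 18x⁴ + 28x³ − 19x² − 18x − 3) ÷ lead(D) = −21x⁸ ÷ −3x = 7x⁷. Subtract (7x⁷)·D = −21x⁸ − 7x⁷. Remainder: −27x⁷ + 15x⁶ + 26x⁵ + 18x⁴ + 28x³ − 19x² − 18x − 3.
Step 2: lead(−27x⁷ + 15x⁶ + 26x⁵ + 18x⁴ + 28x³ − 19x² − 18x − 3) ÷ lead(D) = −27x⁷ ÷ −3x = 9x⁶. Subtract (9x⁶)·D = −27x⁷ − 9x⁶. Remainder: 24x⁶ + 26x⁵ + 18x⁴ + 28x³ − 19x² − 18x − 3.
Step 3: lead(24x⁶ + 26x⁵ + 18x⁴ + 28x³ − 19x² − 18x − 3) ÷ lead(D) = 24x⁶ ÷ −3x = −8x⁵. Subtract (−8x⁵)·D = 24x⁶ + 8x⁵. Remainder: 18x⁵ + 18x⁴ + 28x³ − 19x² − 18x − 3.
Step 4: lead(18x⁵ + 18x⁴ + 28x³ − 19x² − 18x − 3) ÷ lead(D) = 18x⁵ ÷ −3x = −6x⁴. Subtract (−6x⁴)·D = 18x⁵ + 6x⁴. Remainder: 12x⁴ + 28x³ − 19x² − 18x − 3.
Step 5: lead(12x⁴ + 28x³ − 19x² − 18x − 3) ÷ lead(D) = 12x⁴ ÷ −3x = −4x³. Subtract (−4x³)·D = 12x⁴ + 4x³. Remainder: 24x³ − 19x² − 18x − 3.
Step 6: lead(24x³ − 19x² − 18x − 3) ÷ lead(D) = 24x³ ÷ −3x = −8x². Subtract (−8x²)·D = 24x³ + 8x². Remainder: −27x² − 18x − 3.
Step 7: lead(−27x² − 18x − 3) ÷ lead(D) = −27x² ÷ −3x = 9x. Subtract (9x)·D = −27x² − 9x. Remainder: −9x − 3.
Step 8: lead(−9x − 3) ÷ lead(D) = −9x ÷ −3x = 3. Subtract (3)·D = −9x − 3. Remainder: 0.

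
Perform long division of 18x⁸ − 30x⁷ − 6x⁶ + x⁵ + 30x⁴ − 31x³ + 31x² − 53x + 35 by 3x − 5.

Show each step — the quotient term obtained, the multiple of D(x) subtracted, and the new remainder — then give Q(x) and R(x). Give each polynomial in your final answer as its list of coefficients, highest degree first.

Q = [6, 0, -2, -3, 5, -2, 7, -6]; R = [5]

Step 1: lead(18x⁸ − 30x⁷ − 6x⁶ + x⁵ + 30x⁴ − 31x³ + 31x² − 53x + 35) ÷ lead(D) = 18x⁸ ÷ 3x = 6x⁷. Subtract (6x⁷)·D = 18x⁸ − 30x⁷. Remainder: −6x⁶ + x⁵ + 30x⁴ − 31x³ + 31x² − 53x + 35.
Step 2: lead(−6x⁶ + x⁵ + 30x⁴ − 31x³ + 31x² − 53x + 35) ÷ lead(D) = −6x⁶ ÷ 3x = −2x⁵. Subtract (−2x⁵)·D = −6x⁶ + 10x⁵. Remainder: −9x⁵ + 30x⁴ − 31x³ + 31x² − 53x + 35.
Step 3: lead(−9x⁵ + 30x⁴ − 31x³ + 31x² − 53x + 35) ÷ lead(D) = −9x⁵ ÷ 3x = −3x⁴. Subtract (−3x⁴)·D = −9x⁵ + 15x⁴. Remainder: 15x⁴ − 31x³ + 31x² − 53x + 35.
Step 4: lead(15x⁴ − 31x³ + 31x² − 53x + 35) ÷ lead(D) = 15x⁴ ÷ 3x = 5x³. Subtract (5x³)·D = 15x⁴ − 25x³. Remainder: −6x³ + 31x² − 53x + 35.
Step 5: lead(−6x³ + 31x² − 53x + 35) ÷ lead(D) = −6x³ ÷ 3x = −2x². Subtract (−2x²)·D = −6x³ + 10x². Remainder: 21x² − 53x + 35.
Step 6: lead(21x² − 53x + 35) ÷ lead(D) = 21x² ÷ 3x = 7x. Subtract (7x)·D = 21x² − 35x. Remainder: −18x + 35.
Step 7: lead(−18x + 35) ÷ lead(D) = −18x ÷ 3x = −6. Subtract (−6)·D = −18x + 30. Remainder: 5.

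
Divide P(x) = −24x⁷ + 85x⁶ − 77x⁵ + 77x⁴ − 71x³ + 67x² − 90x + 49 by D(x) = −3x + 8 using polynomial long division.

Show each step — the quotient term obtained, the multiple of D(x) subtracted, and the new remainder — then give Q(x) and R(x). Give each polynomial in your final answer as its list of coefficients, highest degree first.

Step 1: lead(−24x⁷ + 85x⁶ − 77x⁵ + 77x⁴ − 71x³ + 67x² − 90x + 49) ÷ lead(D) = −24x⁷ ÷ −3x = 8x⁶. Subtract (8x⁶)·D = −24x⁷ + 64x⁶. Remainder: 21x⁶ − 77x⁵ + 77x⁴ − 71x³ + 67x² − 90x + 49.
Step 2: lead(21x⁶ − 77x⁵ + 77x⁴ − 71x³ + 67x² − 90x + 49) ÷ lead(D) = 21x⁶ ÷ −3x = −7x⁵. Subtract (−7x⁵)·D = 21x⁶ − 56x⁵. Remainder: −21x⁵ + 77x⁴ − 71x³ + 67x² − 90x + 49.
Step 3: lead(−21x⁵ + 77x⁴ − 71x³ + 67x² − 90x + 49) ÷ lead(D) = −21x⁵ ÷ −3x = 7x⁴. Subtract (7x⁴)·D = −21x⁵ + 56x⁴. Remainder: 21x⁴ − 71x³ + 67x² − 90x + 49.
Step 4: lead(21x⁴ − 71x³ + 67x² − 90x + 49) ÷ lead(D) = 21x⁴ ÷ −3x = −7x³. Subtract (−7x³)·D = 21x⁴ − 56x³. Remainder: −15x³ + 67x² − 90x + 49.
Step 5: lead(−15x³ + 67x² − 90x + 49) ÷ lead(D) = −15x³ ÷ −3x = 5x². Subtract (5x²)·D = −15x³ + 40x². Remainder: 27x² − 90x + 49.
Step 6: lead(27x² − 90x + 49) ÷ lead(D) = 27x² ÷ −3x = −9x. Subtract (−9x)·D = 27x² − 72x. Remainder: −18x + 49.
Step 7: lead(−18x + 49) ÷ lead(D) = −18x ÷ −3x = 6. Subtract (6)·D = −18x + 48. Remainder: 1.

Q = [8, -7, 7, -7, 5, -9, 6]; R = [1]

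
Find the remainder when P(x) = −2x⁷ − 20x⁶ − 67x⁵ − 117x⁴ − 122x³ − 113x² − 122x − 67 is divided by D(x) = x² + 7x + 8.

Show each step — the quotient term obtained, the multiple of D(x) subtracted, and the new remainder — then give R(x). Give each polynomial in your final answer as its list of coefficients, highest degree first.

R = [5, 5]

Step 1: lead(−2x⁷ − 20x⁶ − 67x⁵ − 117x⁴ − 122x³ − 113x² − 122x − 67) ÷ lead(D) = −2x⁷ ÷ x² = −2x⁵. Subtract (−2x⁵)·D = −2x⁷ − 14x⁶ − 16x⁵. Remainder: −6x⁶ − 51x⁵ − 117x⁴ − 122x³ − 113x² − 122x − 67.
Step 2: lead(−6x⁶ − 51x⁵ − 117x⁴ − 122x³ − 113x² − 122x − 67) ÷ lead(D) = −6x⁶ ÷ x² = −6x⁴. Subtract (−6x⁴)·D = −6x⁶ − 42x⁵ − 48x⁴. Remainder: −9x⁵ − 69x⁴ − 122x³ − 113x² − 122x − 67.
Step 3: lead(−9x⁵ − 69x⁴ − 122x³ − 113x² − 122x − 67) ÷ lead(D) = −9x⁵ ÷ x² = −9x³. Subtract (−9x³)·D = −9x⁵ − 63x⁴ − 72x³. Remainder: −6x⁴ − 50x³ − 113x² − 122x − 67.
Step 4: lead(−6x⁴ − 50x³ − 113x² − 122x − 67) ÷ lead(D) = −6x⁴ ÷ x² = −6x². Subtract (−6x²)·D = −6x⁴ − 42x³ − 48x². Remainder: −8x³ − 65x² − 122x − 67.
Step 5: lead(−8x³ − 65x² − 122x − 67) ÷ lead(D) = −8x³ ÷ x² = −8x. Subtract (−8x)·D = −8x³ − 56x² − 64x. Remainder: −9x² − 58x − 67.
Step 6: lead(−9x² − 58x − 67) ÷ lead(D) = −9x² ÷ x² = −9. Subtract (−9)·D = −9x² − 63x − 72. Remainder: 5x + 5.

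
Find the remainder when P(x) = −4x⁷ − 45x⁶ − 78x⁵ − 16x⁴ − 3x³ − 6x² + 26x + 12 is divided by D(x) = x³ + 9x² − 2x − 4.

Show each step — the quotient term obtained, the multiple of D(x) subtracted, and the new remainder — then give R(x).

Step 1: lead(−4x⁷ − 45x⁶ − 78x⁵ − 16x⁴ − 3x³ − 6x² + 26x + 12) ÷ lead(D) = −4x⁷ ÷ x³ = −4x⁴. Subtract (−4x⁴)·D = −4x⁷ − 36x⁶ + 8x⁵ + 16x⁴. Remainder: −9x⁶ − 86x⁵ − 32x⁴ − 3x³ − 6x² + 26x + 12.
Step 2: lead(−9x⁶ − 86x⁵ − 32x⁴ − 3x³ − 6x² + 26x + 12) ÷ lead(D) = −9x⁶ ÷ x³ = −9x³. Subtract (−9x³)·D = −9x⁶ − 81x⁵ + 18x⁴ + 36x³. Remainder: −5x⁵ − 50x⁴ − 39x³ − 6x² + 26x + 12.
Step 3: lead(−5x⁵ − 50x⁴ − 39x³ − 6x² + 26x + 12) ÷ lead(D) = −5x⁵ ÷ x³ = −5x². Subtract (−5x²)·D = −5x⁵ − 45x⁴ + 10x³ + 20x². Remainder: −5x⁴ − 49x³ − 26x² + 26x + 12.
Step 4: lead(−5x⁴ − 49x³ − 26x² + 26x + 12) ÷ lead(D) = −5x⁴ ÷ x³ = −5x. Subtract (−5x)·D = −5x⁴ − 45x³ + 10x² + 20x. Remainder: −4x³ − 36x² + 6x + 12.
Step 5: lead(−4x³ − 36x² + 6x + 12) ÷ lead(D) = −4x³ ÷ x³ = −4. Subtract (−4)·D = −4x³ − 36x² + 8x + 16. Remainder: −2x − 4.

R(x) = −2x − 4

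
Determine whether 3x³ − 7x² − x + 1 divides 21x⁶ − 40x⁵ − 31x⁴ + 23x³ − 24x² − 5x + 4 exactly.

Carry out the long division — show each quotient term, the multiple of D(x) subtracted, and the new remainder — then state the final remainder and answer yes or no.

Step 1: lead(21x⁶ − 40x⁵ − 31x⁴ + 23x³ − 24x² − 5x + 4) ÷ lead(D) = 21x⁶ ÷ 3x³ = 7x³. Subtract (7x³)·D = 21x⁶ − 49x⁵ − 7x⁴ + 7x³. Remainder: 9x⁵ − 24x⁴ + 16x³ − 24x² − 5x + 4.
Step 2: lead(9x⁵ − 24x⁴ + 16x³ − 24x² − 5x + 4) ÷ lead(D) = 9x⁵ ÷ 3x³ = 3x². Subtract (3x²)·D = 9x⁵ − 21x⁴ − 3x³ + 3x². Remainder: −3x⁴ + 19x³ − 27x² − 5x + 4.
Step 3: lead(−3x⁴ + 19x³ − 27x² − 5x + 4) ÷ lead(D) = −3x⁴ ÷ 3x³ = −x. Subtract (−x)·D = −3x⁴ + 7x³ + x² − x. Remainder: 12x³ − 28x² − 4x + 4.
Step 4: lead(12x³ − 28x² − 4x + 4) ÷ lead(D) = 12x³ ÷ 3x³ = 4. Subtract (4)·D = 12x³ − 28x² − 4x + 4. Remainder: 0.

R(x) = 0, so D(x) is a factor of P(x). yes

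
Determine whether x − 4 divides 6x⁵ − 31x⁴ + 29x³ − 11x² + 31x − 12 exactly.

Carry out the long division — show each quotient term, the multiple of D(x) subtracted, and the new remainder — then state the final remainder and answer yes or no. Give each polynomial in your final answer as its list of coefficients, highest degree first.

Step 1: lead(6x⁵ − 31x⁴ + 29x³ − 11x² + 31x − 12) ÷ lead(D) = 6x⁵ ÷ x = 6x⁴. Subtract (6x⁴)·D = 6x⁵ − 24x⁴. Remainder: −7x⁴ + 29x³ − 11x² + 31x − 12.
Step 2: lead(−7x⁴ + 29x³ − 11x² + 31x − 12) ÷ lead(D) = −7x⁴ ÷ x = −7x³. Subtract (−7x³)·D = −7x⁴ + 28x³. Remainder: x³ − 11x² + 31x − 12.
Step 3: lead(x³ − 11x² + 31x − 12) ÷ lead(D) = x³ ÷ x = x². Subtract (x²)·D = x³ − 4x². Remainder: −7x² + 31x − 12.
Step 4: lead(−7x² + 31x − 12) ÷ lead(D) = −7x² ÷ x = −7x. Subtract (−7x)·D = −7x² + 28x. Remainder: 3x − 12.
Step 5: lead(3x − 12) ÷ lead(D) = 3x ÷ x = 3. Subtract (3)·D = 3x − 12. Remainder: 0.

R = [0], so D(x) is a factor of P(x). yes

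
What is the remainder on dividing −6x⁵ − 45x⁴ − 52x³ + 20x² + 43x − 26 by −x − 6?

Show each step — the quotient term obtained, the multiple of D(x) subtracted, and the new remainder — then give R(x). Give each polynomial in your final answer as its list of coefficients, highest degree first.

Step 1: lead(−6x⁵ − 45x⁴ − 52x³ + 20x² + 43x − 26) ÷ lead(D) = −6x⁵ ÷ −x = 6x⁴. Subtract (6x⁴)·D = −6x⁵ − 36x⁴. Remainder: −9x⁴ − 52x³ + 20x² + 43x − 26.
Step 2: lead(−9x⁴ − 52x³ + 20x² + 43x − 26) ÷ lead(D) = −9x⁴ ÷ −x = 9x³. Subtract (9x³)·D = −9x⁴ − 54x³. Remainder: 2x³ + 20x² + 43x − 26.
Step 3: lead(2x³ + 20x² + 43x − 26) ÷ lead(D) = 2x³ ÷ −x = −2x². Subtract (−2x²)·D = 2x³ + 12x². Remainder: 8x² + 43x − 26.
Step 4: lead(8x² + 43x − 26) ÷ lead(D) = 8x² ÷ −x = −8x. Subtract (−8x)·D = 8x² + 48x. Remainder: −5x − 26.
Step 5: lead(−5x − 26) ÷ lead(D) = −5x ÷ −x = 5. Subtract (5)·D = −5x − 30. Remainder: 4.

R = [4]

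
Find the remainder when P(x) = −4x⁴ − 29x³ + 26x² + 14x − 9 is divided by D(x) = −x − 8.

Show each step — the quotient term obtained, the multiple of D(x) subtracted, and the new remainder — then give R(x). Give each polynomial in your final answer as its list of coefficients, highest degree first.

Step 1: lead(−4x⁴ − 29x³ + 26x² + 14x − 9) ÷ lead(D) = −4x⁴ ÷ −x = 4x³. Subtract (4x³)·D = −4x⁴ − 32x³. Remainder: 3x³ + 26x² + 14x − 9.
Step 2: lead(3x³ + 26x² + 14x − 9) ÷ lead(D) = 3x³ ÷ −x = −3x². Subtract (−3x²)·D = 3x³ + 24x². Remainder: 2x² + 14x − 9.
Step 3: lead(2x² + 14x − 9) ÷ lead(D) = 2x² ÷ −x = −2x. Subtract (−2x)·D = 2x² + 16x. Remainder: −2x − 9.
Step 4: lead(−2x − 9) ÷ lead(D) = −2x ÷ −x = 2. Subtract (2)·D = −2x − 16. Remainder: 7.

R = [7]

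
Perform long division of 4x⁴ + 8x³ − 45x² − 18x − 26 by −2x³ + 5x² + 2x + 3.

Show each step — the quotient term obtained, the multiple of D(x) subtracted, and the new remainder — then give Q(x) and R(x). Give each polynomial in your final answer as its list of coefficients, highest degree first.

Step 1: lead(4x⁴ + 8x³ − 45x² − 18x − 26) ÷ lead(D) = 4x⁴ ÷ −2x³ = −2x. Subtract (−2x)·D = 4x⁴ − 10x³ − 4x² − 6x. Remainder: 18x³ − 41x² − 12x − 26.
Step 2: lead(18x³ − 41x² − 12x − 26) ÷ lead(D) = 18x³ ÷ −2x³ = −9. Subtract (−9)·D = 18x³ − 45x² − 18x − 27. Remainder: 4x² + 6x + 1.

Q = [-2, -9]; R = [4, 6, 1]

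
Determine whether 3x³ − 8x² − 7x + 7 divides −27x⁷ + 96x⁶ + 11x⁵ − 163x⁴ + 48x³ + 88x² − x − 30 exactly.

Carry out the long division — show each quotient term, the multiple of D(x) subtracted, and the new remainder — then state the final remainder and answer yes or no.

R(x) = −x − 2, so D(x) is not a factor of P(x). no

Step 1: lead(−27x⁷ + 96x⁶ + 11x⁵ − 163x⁴ + 48x³ + 88x² − x − 30) ÷ lead(D) = −27x⁷ ÷ 3x³ = −9x⁴. Subtract (−9x⁴)·D = −27x⁷ + 72x⁶ + 63x⁵ − 63x⁴. Remainder: 24x⁶ − 52x⁵ − 100x⁴ + 48x³ + 88x² − x − 30.
Step 2: lead(24x⁶ − 52x⁵ − 100x⁴ + 48x³ + 88x² − x − 30) ÷ lead(D) = 24x⁶ ÷ 3x³ = 8x³. Subtract (8x³)·D = 24x⁶ − 64x⁵ − 56x⁴ + 56x³. Remainder: 12x⁵ − 44x⁴ − 8x³ + 88x² − x − 30.
Step 3: lead(12x⁵ − 44x⁴ − 8x³ + 88x² − x − 30) ÷ lead(D) = 12x⁵ ÷ 3x³ = 4x². Subtract (4x²)·D = 12x⁵ − 32x⁴ − 28x³ + 28x². Remainder: −12x⁴ + 20x³ + 60x² − x − 30.
Step 4: lead(−12x⁴ + 20x³ + 60x² − x − 30) ÷ lead(D) = −12x⁴ ÷ 3x³ = −4x. Subtract (−4x)·D = −12x⁴ + 32x³ + 28x² − 28x. Remainder: −12x³ + 32x² + 27x − 30.
Step 5: lead(−12x³ + 32x² + 27x − 30) ÷ lead(D) = −12x³ ÷ 3x³ = −4. Subtract (−4)·D = −12x³ + 32x² + 28x − 28. Remainder: −x − 2.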